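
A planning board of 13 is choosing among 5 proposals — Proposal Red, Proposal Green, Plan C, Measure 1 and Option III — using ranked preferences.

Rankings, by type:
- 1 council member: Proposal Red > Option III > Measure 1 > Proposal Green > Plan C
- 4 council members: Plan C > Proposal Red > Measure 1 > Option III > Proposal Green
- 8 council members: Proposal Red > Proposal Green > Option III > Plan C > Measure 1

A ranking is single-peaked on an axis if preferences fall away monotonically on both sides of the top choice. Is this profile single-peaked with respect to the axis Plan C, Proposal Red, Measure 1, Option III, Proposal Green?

no

Axis positions: Plan C=1, Proposal Red=2, Measure 1=3, Option III=4, Proposal Green=5.
Type 1: ranking walks positions 2-4-3-5-1; Option III is ranked above Measure 1 even though Measure 1 lies between Option III and the peak Proposal Red on the axis — preferences dip and rise again. Not single-peaked.
Type 2 (peak Plan C at position 1): ranking walks positions 1-2-3-4-5, expanding outward from the peak — single-peaked.
Type 3: ranking walks positions 2-5-4-1-3; Proposal Green is ranked above Measure 1 even though Measure 1 lies between Proposal Green and the peak Proposal Red on the axis — preferences dip and rise again. Not single-peaked.
Type 1 violates single-peakedness, so the profile is not single-peaked on this axis.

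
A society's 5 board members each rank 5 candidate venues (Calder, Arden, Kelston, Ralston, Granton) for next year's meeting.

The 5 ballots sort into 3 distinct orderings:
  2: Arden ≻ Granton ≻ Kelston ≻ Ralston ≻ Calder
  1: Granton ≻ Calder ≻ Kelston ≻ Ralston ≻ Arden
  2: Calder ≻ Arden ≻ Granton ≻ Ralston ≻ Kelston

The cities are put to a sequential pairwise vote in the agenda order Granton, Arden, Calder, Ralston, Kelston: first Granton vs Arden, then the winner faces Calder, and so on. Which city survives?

Calder

Round 1: Granton vs Arden — 1–4, Arden advances.
Round 2: Arden vs Calder — 2–3, Calder advances.
Round 3: Calder vs Ralston — 3–2, Calder advances.
Round 4: Calder vs Kelston — 3–2, Calder advances.
The agenda winner is Calder.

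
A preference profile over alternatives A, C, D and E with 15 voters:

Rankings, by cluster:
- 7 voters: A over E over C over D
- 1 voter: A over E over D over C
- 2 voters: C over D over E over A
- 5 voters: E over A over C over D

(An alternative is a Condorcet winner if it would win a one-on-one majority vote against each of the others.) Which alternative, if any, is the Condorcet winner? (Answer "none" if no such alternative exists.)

A

Check each pair by majority over 15 ballots:
A vs C: A, 13–2.
A vs D: 7+1+5 = 13 for A, 2 for D — A by 13–2.
A vs E: A, 8–7.
C–D: C 14–1.
C vs E: E, 13–2.
D vs E: D preferred on 2 ballots; E wins 13–2.
Only A has no losses; A is the Condorcet winner.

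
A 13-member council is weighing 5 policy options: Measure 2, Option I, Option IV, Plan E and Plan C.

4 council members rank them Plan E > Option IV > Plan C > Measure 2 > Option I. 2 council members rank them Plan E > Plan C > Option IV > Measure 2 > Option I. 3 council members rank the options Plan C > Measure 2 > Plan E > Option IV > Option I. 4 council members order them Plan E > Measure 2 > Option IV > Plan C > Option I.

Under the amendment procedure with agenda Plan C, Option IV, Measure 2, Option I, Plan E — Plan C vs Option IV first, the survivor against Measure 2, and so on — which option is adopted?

Round 1: Plan C vs Option IV — 5–8, Option IV advances.
Round 2: Option IV vs Measure 2 — 6–7, Measure 2 advances.
Round 3: Measure 2 vs Option I — 13–0, Measure 2 advances.
Round 4: Measure 2 vs Plan E — 3–10, Plan E advances.
Plan E survives the agenda.

Plan E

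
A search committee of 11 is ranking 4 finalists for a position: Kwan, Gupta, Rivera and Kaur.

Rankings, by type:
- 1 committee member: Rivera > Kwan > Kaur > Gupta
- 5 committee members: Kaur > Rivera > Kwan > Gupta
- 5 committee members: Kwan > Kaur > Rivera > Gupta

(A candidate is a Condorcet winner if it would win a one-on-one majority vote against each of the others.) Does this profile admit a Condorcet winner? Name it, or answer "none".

Check each pair by majority over 11 ballots:
Kwan vs Gupta: Kwan, 11–0.
Kwan vs Rivera: Rivera wins 6–5.
Kwan vs Kaur: Kwan, 6–5.
Gupta vs Rivera: 0 for Gupta, 11 for Rivera — Rivera by 11–0.
Gupta vs Kaur: Kaur wins 11–0.
Rivera vs Kaur: Rivera is ranked higher on 1 ballot, Kaur on 10. Kaur wins 10–1.
No candidate is unbeaten: Kwan loses to Rivera; Gupta loses to Kwan; Rivera loses to Kaur; Kaur loses to Kwan. In particular Kwan → Kaur → Rivera → Kwan is a majority cycle — no Condorcet winner exists.

none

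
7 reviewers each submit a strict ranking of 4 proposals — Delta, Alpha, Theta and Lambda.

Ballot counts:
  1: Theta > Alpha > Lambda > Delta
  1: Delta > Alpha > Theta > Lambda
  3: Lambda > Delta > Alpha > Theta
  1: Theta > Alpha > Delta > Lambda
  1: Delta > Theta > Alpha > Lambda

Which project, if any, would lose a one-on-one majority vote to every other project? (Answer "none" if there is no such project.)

none

Pairwise majorities:
Delta vs Alpha: Delta preferred on 1+3+1 = 5 ballots; Delta wins 5–2.
Delta vs Theta: Delta wins 5–2.
Delta vs Lambda: 1+1+1 = 3 for Delta, 4 for Lambda — Lambda by 4–3.
Alpha vs Theta: Alpha, 4–3.
Alpha–Lambda: Alpha 4–3.
Theta vs Lambda: Theta preferred on 1+1+1+1 = 4 ballots; Theta wins 4–3.
Each project has at least one pairwise win (Delta beats Alpha; Alpha beats Theta; Theta beats Lambda; Lambda beats Delta) — no Condorcet loser.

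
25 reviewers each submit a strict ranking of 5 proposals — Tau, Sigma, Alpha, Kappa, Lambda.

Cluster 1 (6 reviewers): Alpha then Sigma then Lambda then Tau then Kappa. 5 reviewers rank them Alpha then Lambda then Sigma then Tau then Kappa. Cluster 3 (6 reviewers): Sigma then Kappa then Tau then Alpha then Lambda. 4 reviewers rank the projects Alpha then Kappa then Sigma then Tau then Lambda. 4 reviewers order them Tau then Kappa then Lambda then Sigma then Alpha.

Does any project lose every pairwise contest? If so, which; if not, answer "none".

Pairwise majorities:
Tau vs Sigma: Sigma wins 21–4.
Tau vs Alpha: Alpha wins 15–10.
Tau–Kappa: Tau 15–10.
Tau vs Lambda: Tau is ranked higher on 6+4+4 = 14 ballots, Lambda on 11. Tau wins 14–11.
Sigma–Alpha: Alpha 15–10.
Sigma–Kappa: Sigma 17–8.
Sigma vs Lambda: Sigma is ranked higher on 6+6+4 = 16 ballots, Lambda on 9. Sigma wins 16–9.
Alpha vs Kappa: Alpha preferred on 6+5+4 = 15 ballots; Alpha wins 15–10.
Alpha vs Lambda: Alpha is ranked higher on 6+5+6+4 = 21 ballots, Lambda on 4. Alpha wins 21–4.
Kappa vs Lambda: Kappa is ranked higher on 6+4+4 = 14 ballots, Lambda on 11. Kappa wins 14–11.
Only Lambda has no wins; Lambda is the Condorcet loser.

Lambda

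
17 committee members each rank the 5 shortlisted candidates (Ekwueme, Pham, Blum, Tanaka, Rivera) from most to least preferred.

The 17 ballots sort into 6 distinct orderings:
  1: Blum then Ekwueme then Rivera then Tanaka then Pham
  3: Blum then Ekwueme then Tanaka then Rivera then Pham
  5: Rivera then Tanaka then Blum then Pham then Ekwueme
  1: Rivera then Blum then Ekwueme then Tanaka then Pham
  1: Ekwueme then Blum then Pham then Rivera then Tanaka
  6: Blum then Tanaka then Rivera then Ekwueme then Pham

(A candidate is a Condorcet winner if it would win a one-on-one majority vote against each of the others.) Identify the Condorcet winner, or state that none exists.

Blum

Check each pair by majority over 17 ballots:
Ekwueme vs Pham: Ekwueme, 12–5.
Ekwueme vs Blum: Blum wins 16–1.
Ekwueme–Tanaka: Tanaka 11–6.
Ekwueme vs Rivera: Rivera wins 12–5.
Pham vs Blum: Blum wins 17–0.
Pham vs Tanaka: Tanaka, 16–1.
Pham vs Rivera: Rivera, 16–1.
Blum vs Tanaka: Blum, 12–5.
Blum vs Rivera: Blum wins 11–6.
Tanaka vs Rivera: 9 to 8, Tanaka.
Blum beats each of Ekwueme, Pham, Tanaka, Rivera — Blum is the Condorcet winner.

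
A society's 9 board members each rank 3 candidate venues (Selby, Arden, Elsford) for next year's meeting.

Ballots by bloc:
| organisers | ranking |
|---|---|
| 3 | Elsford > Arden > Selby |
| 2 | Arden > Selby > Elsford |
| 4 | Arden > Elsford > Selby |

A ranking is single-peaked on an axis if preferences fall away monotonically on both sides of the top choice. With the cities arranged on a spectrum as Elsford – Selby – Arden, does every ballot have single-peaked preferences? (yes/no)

no

Axis positions: Elsford=1, Selby=2, Arden=3.
Bloc 1: ranking walks positions 1-3-2; Arden is ranked above Selby even though Selby lies between Arden and the peak Elsford on the axis — preferences dip and rise again. Not single-peaked.
Bloc 2 (peak Arden at position 3): ranking walks positions 3-2-1, expanding outward from the peak — single-peaked.
Bloc 3: ranking walks positions 3-1-2; Elsford is ranked above Selby even though Selby lies between Elsford and the peak Arden on the axis — preferences dip and rise again. Not single-peaked.
Bloc 1 violates single-peakedness, so the profile is not single-peaked on this axis.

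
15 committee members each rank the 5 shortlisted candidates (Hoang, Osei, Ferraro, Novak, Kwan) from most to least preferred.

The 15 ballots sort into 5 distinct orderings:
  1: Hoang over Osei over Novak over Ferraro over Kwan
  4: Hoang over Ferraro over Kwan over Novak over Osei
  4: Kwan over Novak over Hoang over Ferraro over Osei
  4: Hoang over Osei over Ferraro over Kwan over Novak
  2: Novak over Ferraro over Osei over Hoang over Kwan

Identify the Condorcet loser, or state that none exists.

Head-to-head results (15 committee members):
Hoang vs Osei: 1+4+4+4 = 13 for Hoang, 2 for Osei — Hoang by 13–2.
Hoang vs Ferraro: Hoang wins 13–2.
Hoang vs Novak: Hoang, 9–6.
Hoang vs Kwan: Hoang is ranked higher on 1+4+4+2 = 11 ballots, Kwan on 4. Hoang wins 11–4.
Osei vs Ferraro: Ferraro wins 10–5.
Osei vs Novak: Novak, 10–5.
Osei vs Kwan: Kwan wins 8–7.
Ferraro vs Novak: Ferraro, 8–7.
Ferraro vs Kwan: Ferraro wins 11–4.
Novak vs Kwan: Kwan wins 12–3.
Osei is beaten in every head-to-head and is the Condorcet loser.

Osei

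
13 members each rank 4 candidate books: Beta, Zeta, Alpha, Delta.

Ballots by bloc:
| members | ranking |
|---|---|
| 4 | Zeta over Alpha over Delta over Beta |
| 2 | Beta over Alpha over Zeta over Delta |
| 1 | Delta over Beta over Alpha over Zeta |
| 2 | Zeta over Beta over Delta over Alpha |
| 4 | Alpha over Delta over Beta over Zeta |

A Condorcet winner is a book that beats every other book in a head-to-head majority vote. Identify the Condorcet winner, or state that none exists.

Pairwise majorities:
Beta vs Zeta: Beta, 7–6.
Beta vs Alpha: Alpha, 8–5.
Beta vs Delta: Delta wins 9–4.
Zeta vs Alpha: Alpha wins 7–6.
Zeta vs Delta: Zeta wins 8–5.
Alpha vs Delta: Alpha, 10–3.
Alpha wins every pairwise contest, so Alpha is the Condorcet winner.

Alpha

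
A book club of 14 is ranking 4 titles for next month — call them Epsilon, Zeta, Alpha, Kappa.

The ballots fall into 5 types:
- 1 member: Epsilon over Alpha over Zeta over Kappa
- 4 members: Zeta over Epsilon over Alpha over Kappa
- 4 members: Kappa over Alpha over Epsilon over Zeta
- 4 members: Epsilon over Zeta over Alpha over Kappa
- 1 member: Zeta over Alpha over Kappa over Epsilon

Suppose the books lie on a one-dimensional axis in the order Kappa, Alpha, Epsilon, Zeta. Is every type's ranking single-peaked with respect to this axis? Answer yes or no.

no

Axis positions: Kappa=1, Alpha=2, Epsilon=3, Zeta=4.
Type 1 (peak Epsilon at position 3): ranking walks positions 3-2-4-1, expanding outward from the peak — single-peaked.
Type 2 (peak Zeta at position 4): ranking walks positions 4-3-2-1, expanding outward from the peak — single-peaked.
Type 3 (peak Kappa at position 1): ranking walks positions 1-2-3-4, expanding outward from the peak — single-peaked.
Type 4 (peak Epsilon at position 3): ranking walks positions 3-4-2-1, expanding outward from the peak — single-peaked.
Type 5: ranking walks positions 4-2-1-3; Alpha is ranked above Epsilon even though Epsilon lies between Alpha and the peak Zeta on the axis — preferences dip and rise again. Not single-peaked.
Type 5 violates single-peakedness, so the profile is not single-peaked on this axis.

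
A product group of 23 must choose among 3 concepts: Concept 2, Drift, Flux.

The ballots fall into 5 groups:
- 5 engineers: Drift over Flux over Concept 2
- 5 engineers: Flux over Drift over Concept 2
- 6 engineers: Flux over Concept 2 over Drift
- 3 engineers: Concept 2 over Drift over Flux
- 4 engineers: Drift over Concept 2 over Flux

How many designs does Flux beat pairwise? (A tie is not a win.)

1

Flux against each rival (23 engineers):
Flux vs Concept 2: 5+5+6 = 16 for Flux, 7 for Concept 2 — Flux by 16–7.
Flux vs Drift: Drift wins 12–11.
Flux beats Concept 2; loses to Drift — 1 pairwise win.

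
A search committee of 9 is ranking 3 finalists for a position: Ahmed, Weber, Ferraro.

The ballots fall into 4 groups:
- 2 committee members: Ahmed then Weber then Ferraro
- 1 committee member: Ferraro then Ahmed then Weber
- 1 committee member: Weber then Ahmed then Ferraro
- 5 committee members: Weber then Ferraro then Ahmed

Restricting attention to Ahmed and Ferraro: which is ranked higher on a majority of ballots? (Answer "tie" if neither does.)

Ballots ranking Ahmed above Ferraro: 2 + 1 = 3.
Ballots ranking Ferraro above Ahmed: 9 − 3 = 6.
Ferraro wins the head-to-head 6–3.

Ferraro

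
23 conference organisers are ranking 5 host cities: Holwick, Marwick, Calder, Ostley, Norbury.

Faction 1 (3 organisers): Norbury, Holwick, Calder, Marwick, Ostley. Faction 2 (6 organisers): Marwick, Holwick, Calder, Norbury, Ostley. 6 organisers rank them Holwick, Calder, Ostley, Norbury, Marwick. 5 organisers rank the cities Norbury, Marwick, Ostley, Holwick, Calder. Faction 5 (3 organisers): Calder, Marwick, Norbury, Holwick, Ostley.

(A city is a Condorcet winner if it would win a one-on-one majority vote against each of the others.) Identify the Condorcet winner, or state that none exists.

Head-to-head results (23 organisers):
Holwick vs Marwick: 9 to 14, Marwick.
Holwick vs Calder: Holwick is ranked higher on 3+6+6+5 = 20 ballots, Calder on 3. Holwick wins 20–3.
Holwick vs Ostley: Holwick is ranked higher on 3+6+6+3 = 18 ballots, Ostley on 5. Holwick wins 18–5.
Holwick vs Norbury: Holwick is ranked higher on 6+6 = 12 ballots, Norbury on 11. Holwick wins 12–11.
Marwick vs Calder: Marwick is ranked higher on 6+5 = 11 ballots, Calder on 12. Calder wins 12–11.
Marwick vs Ostley: 17 to 6, Marwick.
Marwick vs Norbury: Marwick is ranked higher on 6+3 = 9 ballots, Norbury on 14. Norbury wins 14–9.
Calder vs Ostley: 3+6+6+3 = 18 for Calder, 5 for Ostley — Calder by 18–5.
Calder vs Norbury: Calder is ranked higher on 6+6+3 = 15 ballots, Norbury on 8. Calder wins 15–8.
Ostley vs Norbury: Ostley preferred on 6 ballots; Norbury wins 17–6.
No city is unbeaten: Holwick loses to Marwick; Marwick loses to Calder; Calder loses to Holwick; Ostley loses to Holwick; Norbury loses to Holwick. In particular Holwick → Calder → Marwick → Holwick is a majority cycle — no Condorcet winner exists.

none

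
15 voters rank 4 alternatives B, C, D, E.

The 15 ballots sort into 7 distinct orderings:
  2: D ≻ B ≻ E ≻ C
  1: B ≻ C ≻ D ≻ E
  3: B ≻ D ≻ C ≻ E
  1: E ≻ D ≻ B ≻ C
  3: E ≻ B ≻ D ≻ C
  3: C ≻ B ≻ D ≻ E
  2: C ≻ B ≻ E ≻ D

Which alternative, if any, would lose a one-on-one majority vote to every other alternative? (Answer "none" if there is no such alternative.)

E

Head-to-head results (15 voters):
B vs C: B, 10–5.
B vs D: B, 12–3.
B vs E: B is ranked higher on 2+1+3+3+2 = 11 ballots, E on 4. B wins 11–4.
C vs D: C preferred on 1+3+2 = 6 ballots; D wins 9–6.
C vs E: C preferred on 1+3+3+2 = 9 ballots; C wins 9–6.
D vs E: 2+1+3+3 = 9 for D, 6 for E — D by 9–6.
Only E has no wins; E is the Condorcet loser.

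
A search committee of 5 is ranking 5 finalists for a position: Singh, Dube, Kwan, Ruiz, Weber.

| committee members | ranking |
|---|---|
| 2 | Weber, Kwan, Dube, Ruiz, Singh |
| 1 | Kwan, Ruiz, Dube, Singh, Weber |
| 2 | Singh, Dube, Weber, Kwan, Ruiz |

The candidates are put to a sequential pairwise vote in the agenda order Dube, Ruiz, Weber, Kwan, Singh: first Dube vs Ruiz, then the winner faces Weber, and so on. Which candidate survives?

Kwan

Round 1: Dube vs Ruiz — 4–1, Dube advances.
Round 2: Dube vs Weber — 3–2, Dube advances.
Round 3: Dube vs Kwan — 2–3, Kwan advances.
Round 4: Kwan vs Singh — 3–2, Kwan advances.
Kwan survives the agenda.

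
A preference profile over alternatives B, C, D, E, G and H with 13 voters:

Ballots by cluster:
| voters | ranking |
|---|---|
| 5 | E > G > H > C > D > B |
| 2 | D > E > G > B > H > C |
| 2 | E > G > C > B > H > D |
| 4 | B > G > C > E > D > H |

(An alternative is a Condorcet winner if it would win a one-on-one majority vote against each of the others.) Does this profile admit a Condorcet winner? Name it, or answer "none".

E

Head-to-head results (13 voters):
B vs C: 6 to 7, C.
B vs D: B preferred on 2+4 = 6 ballots; D wins 7–6.
B vs E: 4 for B, 9 for E — E by 9–4.
B vs G: 4 for B, 9 for G — G by 9–4.
B vs H: 2+2+4 = 8 for B, 5 for H — B by 8–5.
C vs D: 5+2+4 = 11 for C, 2 for D — C by 11–2.
C vs E: C preferred on 4 ballots; E wins 9–4.
C vs G: 0 for C, 13 for G — G by 13–0.
C vs H: C preferred on 2+4 = 6 ballots; H wins 7–6.
D vs E: D is ranked higher on 2 ballots, E on 11. E wins 11–2.
D vs G: 2 for D, 11 for G — G by 11–2.
D vs H: 2+4 = 6 for D, 7 for H — H by 7–6.
E vs G: E preferred on 5+2+2 = 9 ballots; E wins 9–4.
E vs H: 5+2+2+4 = 13 for E, 0 for H — E by 13–0.
G vs H: 13 to 0, G.
E beats each of B, C, D, G, H — E is the Condorcet winner.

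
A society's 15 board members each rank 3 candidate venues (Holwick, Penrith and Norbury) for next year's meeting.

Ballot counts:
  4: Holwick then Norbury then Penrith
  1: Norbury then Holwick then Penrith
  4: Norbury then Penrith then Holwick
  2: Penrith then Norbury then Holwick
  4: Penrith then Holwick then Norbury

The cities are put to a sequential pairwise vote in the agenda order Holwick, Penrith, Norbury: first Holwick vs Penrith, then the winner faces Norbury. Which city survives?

Round 1: Holwick vs Penrith — 5–10, Penrith advances.
Round 2: Penrith vs Norbury — 6–9, Norbury advances.
Norbury survives the agenda.

Norbury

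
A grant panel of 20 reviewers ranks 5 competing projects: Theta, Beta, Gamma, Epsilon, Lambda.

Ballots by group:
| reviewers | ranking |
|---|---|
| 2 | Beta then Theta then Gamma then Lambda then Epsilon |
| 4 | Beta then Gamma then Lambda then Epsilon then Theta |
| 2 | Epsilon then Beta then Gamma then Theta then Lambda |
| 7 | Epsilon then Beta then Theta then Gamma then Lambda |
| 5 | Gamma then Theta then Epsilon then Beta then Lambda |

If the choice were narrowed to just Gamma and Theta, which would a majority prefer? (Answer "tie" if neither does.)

Gamma

Ballots ranking Gamma above Theta: 4 + 2 + 5 = 11.
Ballots ranking Theta above Gamma: 20 − 11 = 9.
Gamma wins the head-to-head 11–9.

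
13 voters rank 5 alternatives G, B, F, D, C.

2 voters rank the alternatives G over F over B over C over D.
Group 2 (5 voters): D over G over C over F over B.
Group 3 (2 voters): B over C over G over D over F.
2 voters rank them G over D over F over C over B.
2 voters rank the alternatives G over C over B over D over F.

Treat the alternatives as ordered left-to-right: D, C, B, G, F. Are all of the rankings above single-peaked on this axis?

no

Axis positions: D=1, C=2, B=3, G=4, F=5.
Group 1 (peak G at position 4): ranking walks positions 4-5-3-2-1, expanding outward from the peak — single-peaked.
Group 2: ranking walks positions 1-4-2-5-3; G is ranked above C even though C lies between G and the peak D on the axis — preferences dip and rise again. Not single-peaked.
Group 3 (peak B at position 3): ranking walks positions 3-2-4-1-5, expanding outward from the peak — single-peaked.
Group 4: ranking walks positions 4-1-5-2-3; D is ranked above B even though B lies between D and the peak G on the axis — preferences dip and rise again. Not single-peaked.
Group 5: ranking walks positions 4-2-3-1-5; C is ranked above B even though B lies between C and the peak G on the axis — preferences dip and rise again. Not single-peaked.
Group 2 violates single-peakedness, so the profile is not single-peaked on this axis.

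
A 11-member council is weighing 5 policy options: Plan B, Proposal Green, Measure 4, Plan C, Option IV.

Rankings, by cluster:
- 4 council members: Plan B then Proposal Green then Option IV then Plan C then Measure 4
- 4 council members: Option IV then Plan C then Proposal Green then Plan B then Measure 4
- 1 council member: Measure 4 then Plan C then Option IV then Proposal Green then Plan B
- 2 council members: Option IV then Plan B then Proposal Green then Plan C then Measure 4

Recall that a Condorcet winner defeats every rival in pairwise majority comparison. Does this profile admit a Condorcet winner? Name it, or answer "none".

Check each pair by majority over 11 ballots:
Plan B vs Proposal Green: Plan B is ranked higher on 4+2 = 6 ballots, Proposal Green on 5. Plan B wins 6–5.
Plan B vs Measure 4: Plan B is ranked higher on 4+4+2 = 10 ballots, Measure 4 on 1. Plan B wins 10–1.
Plan B vs Plan C: Plan B preferred on 4+2 = 6 ballots; Plan B wins 6–5.
Plan B vs Option IV: Plan B is ranked higher on 4 ballots, Option IV on 7. Option IV wins 7–4.
Proposal Green vs Measure 4: 10 to 1, Proposal Green.
Proposal Green vs Plan C: Proposal Green is ranked higher on 4+2 = 6 ballots, Plan C on 5. Proposal Green wins 6–5.
Proposal Green vs Option IV: 4 to 7, Option IV.
Measure 4 vs Plan C: Measure 4 is ranked higher on 1 ballot, Plan C on 10. Plan C wins 10–1.
Measure 4 vs Option IV: 1 for Measure 4, 10 for Option IV — Option IV by 10–1.
Plan C vs Option IV: Plan C preferred on 1 ballot; Option IV wins 10–1.
Option IV beats each of Plan B, Proposal Green, Measure 4, Plan C — Option IV is the Condorcet winner.

Option IV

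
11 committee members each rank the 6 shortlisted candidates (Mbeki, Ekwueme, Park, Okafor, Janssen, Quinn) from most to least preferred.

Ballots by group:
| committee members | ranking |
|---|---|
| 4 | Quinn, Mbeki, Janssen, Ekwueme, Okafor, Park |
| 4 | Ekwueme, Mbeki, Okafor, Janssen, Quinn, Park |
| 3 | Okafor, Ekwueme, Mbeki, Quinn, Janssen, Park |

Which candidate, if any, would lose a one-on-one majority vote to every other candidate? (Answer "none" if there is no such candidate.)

Park

Pairwise majorities:
Mbeki vs Ekwueme: 4 for Mbeki, 7 for Ekwueme — Ekwueme by 7–4.
Mbeki vs Park: 4+4+3 = 11 for Mbeki, 0 for Park — Mbeki by 11–0.
Mbeki–Okafor: Mbeki 8–3.
Mbeki vs Janssen: 11 to 0, Mbeki.
Mbeki vs Quinn: Mbeki is ranked higher on 4+3 = 7 ballots, Quinn on 4. Mbeki wins 7–4.
Ekwueme vs Park: 11 to 0, Ekwueme.
Ekwueme vs Okafor: 4+4 = 8 for Ekwueme, 3 for Okafor — Ekwueme by 8–3.
Ekwueme vs Janssen: Ekwueme is ranked higher on 4+3 = 7 ballots, Janssen on 4. Ekwueme wins 7–4.
Ekwueme vs Quinn: 4+3 = 7 for Ekwueme, 4 for Quinn — Ekwueme by 7–4.
Park vs Okafor: Park preferred on 0 ballots; Okafor wins 11–0.
Park vs Janssen: Janssen, 11–0.
Park vs Quinn: Quinn, 11–0.
Okafor vs Janssen: Okafor, 7–4.
Okafor vs Quinn: 7 to 4, Okafor.
Janssen–Quinn: Quinn 7–4.
Only Park has no wins; Park is the Condorcet loser.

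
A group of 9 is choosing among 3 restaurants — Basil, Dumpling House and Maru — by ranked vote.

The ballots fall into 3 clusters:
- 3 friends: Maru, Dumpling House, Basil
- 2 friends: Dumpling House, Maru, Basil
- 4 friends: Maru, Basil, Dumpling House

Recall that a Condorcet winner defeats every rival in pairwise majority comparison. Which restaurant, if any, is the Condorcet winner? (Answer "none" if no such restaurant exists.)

Maru

Pairwise majorities:
Basil vs Dumpling House: Dumpling House wins 5–4.
Basil vs Maru: Maru wins 9–0.
Dumpling House vs Maru: Maru, 7–2.
Maru wins every pairwise contest, so Maru is the Condorcet winner.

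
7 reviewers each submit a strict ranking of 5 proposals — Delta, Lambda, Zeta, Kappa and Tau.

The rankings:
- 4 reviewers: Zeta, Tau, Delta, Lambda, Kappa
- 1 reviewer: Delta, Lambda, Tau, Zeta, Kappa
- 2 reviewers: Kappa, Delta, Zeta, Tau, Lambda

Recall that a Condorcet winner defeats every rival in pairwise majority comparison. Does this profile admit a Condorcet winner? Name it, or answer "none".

Pairwise majorities:
Delta vs Lambda: 7 to 0, Delta.
Delta vs Zeta: Delta is ranked higher on 1+2 = 3 ballots, Zeta on 4. Zeta wins 4–3.
Delta vs Kappa: Delta preferred on 4+1 = 5 ballots; Delta wins 5–2.
Delta vs Tau: Delta preferred on 1+2 = 3 ballots; Tau wins 4–3.
Lambda vs Zeta: Lambda is ranked higher on 1 ballot, Zeta on 6. Zeta wins 6–1.
Lambda vs Kappa: 5 to 2, Lambda.
Lambda vs Tau: 1 to 6, Tau.
Zeta vs Kappa: Zeta is ranked higher on 4+1 = 5 ballots, Kappa on 2. Zeta wins 5–2.
Zeta vs Tau: 6 to 1, Zeta.
Kappa vs Tau: 2 for Kappa, 5 for Tau — Tau by 5–2.
Zeta beats each of Delta, Lambda, Kappa, Tau — Zeta is the Condorcet winner.

Zeta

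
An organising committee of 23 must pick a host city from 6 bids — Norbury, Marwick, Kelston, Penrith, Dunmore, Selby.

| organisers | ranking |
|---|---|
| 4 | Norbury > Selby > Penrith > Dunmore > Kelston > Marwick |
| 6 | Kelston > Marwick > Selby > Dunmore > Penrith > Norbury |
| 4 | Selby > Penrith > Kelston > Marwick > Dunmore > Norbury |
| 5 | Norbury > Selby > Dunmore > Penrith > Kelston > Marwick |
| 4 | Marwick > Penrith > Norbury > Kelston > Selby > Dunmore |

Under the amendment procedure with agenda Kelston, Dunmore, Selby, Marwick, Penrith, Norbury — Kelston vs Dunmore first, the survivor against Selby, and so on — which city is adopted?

Round 1: Kelston vs Dunmore — 14–9, Kelston advances.
Round 2: Kelston vs Selby — 10–13, Selby advances.
Round 3: Selby vs Marwick — 13–10, Selby advances.
Round 4: Selby vs Penrith — 19–4, Selby advances.
Round 5: Selby vs Norbury — 10–13, Norbury advances.
The agenda winner is Norbury.

Norbury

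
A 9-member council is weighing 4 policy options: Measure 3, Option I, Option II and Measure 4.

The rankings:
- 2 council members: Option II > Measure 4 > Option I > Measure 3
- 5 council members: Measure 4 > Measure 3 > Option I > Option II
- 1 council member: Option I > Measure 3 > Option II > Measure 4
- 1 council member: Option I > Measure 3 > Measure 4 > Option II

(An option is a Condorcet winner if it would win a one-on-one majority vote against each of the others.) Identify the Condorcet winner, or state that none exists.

Head-to-head results (9 council members):
Measure 3 vs Option I: 5 to 4, Measure 3.
Measure 3 vs Option II: 5+1+1 = 7 for Measure 3, 2 for Option II — Measure 3 by 7–2.
Measure 3 vs Measure 4: Measure 3 preferred on 1+1 = 2 ballots; Measure 4 wins 7–2.
Option I vs Option II: Option I is ranked higher on 5+1+1 = 7 ballots, Option II on 2. Option I wins 7–2.
Option I vs Measure 4: Option I is ranked higher on 1+1 = 2 ballots, Measure 4 on 7. Measure 4 wins 7–2.
Option II vs Measure 4: Option II preferred on 2+1 = 3 ballots; Measure 4 wins 6–3.
Measure 4 defeats every rival head-to-head and is the Condorcet winner.

Measure 4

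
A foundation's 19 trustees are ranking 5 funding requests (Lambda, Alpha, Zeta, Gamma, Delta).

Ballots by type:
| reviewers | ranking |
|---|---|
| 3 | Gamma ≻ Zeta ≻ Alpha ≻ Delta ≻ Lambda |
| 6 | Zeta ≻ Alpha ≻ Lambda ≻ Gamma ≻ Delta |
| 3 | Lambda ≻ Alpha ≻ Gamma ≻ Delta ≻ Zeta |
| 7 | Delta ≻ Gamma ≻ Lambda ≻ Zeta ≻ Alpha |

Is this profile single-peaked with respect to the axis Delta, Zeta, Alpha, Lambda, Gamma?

no

Axis positions: Delta=1, Zeta=2, Alpha=3, Lambda=4, Gamma=5.
Type 1: ranking walks positions 5-2-3-1-4; Zeta is ranked above Lambda even though Lambda lies between Zeta and the peak Gamma on the axis — preferences dip and rise again. Not single-peaked.
Type 2 (peak Zeta at position 2): ranking walks positions 2-3-4-5-1, expanding outward from the peak — single-peaked.
Type 3: ranking walks positions 4-3-5-1-2; Delta is ranked above Zeta even though Zeta lies between Delta and the peak Lambda on the axis — preferences dip and rise again. Not single-peaked.
Type 4: ranking walks positions 1-5-4-2-3; Gamma is ranked above Zeta even though Zeta lies between Gamma and the peak Delta on the axis — preferences dip and rise again. Not single-peaked.
Type 1 violates single-peakedness, so the profile is not single-peaked on this axis.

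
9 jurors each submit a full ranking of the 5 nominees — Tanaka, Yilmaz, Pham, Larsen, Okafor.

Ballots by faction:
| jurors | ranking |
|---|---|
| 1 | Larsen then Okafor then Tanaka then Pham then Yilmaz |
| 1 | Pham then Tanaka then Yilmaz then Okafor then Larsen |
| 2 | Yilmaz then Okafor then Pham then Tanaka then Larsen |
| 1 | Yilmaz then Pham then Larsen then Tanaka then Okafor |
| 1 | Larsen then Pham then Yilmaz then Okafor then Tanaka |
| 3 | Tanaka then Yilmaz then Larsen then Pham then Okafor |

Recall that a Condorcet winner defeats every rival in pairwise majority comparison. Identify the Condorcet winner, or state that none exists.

none

Pairwise majorities:
Tanaka vs Yilmaz: Tanaka preferred on 1+1+3 = 5 ballots; Tanaka wins 5–4.
Tanaka vs Pham: Tanaka preferred on 1+3 = 4 ballots; Pham wins 5–4.
Tanaka–Larsen: Tanaka 6–3.
Tanaka vs Okafor: 1+1+3 = 5 for Tanaka, 4 for Okafor — Tanaka by 5–4.
Yilmaz vs Pham: Yilmaz, 6–3.
Yilmaz vs Larsen: 7 to 2, Yilmaz.
Yilmaz vs Okafor: Yilmaz preferred on 1+2+1+1+3 = 8 ballots; Yilmaz wins 8–1.
Pham–Larsen: Larsen 5–4.
Pham vs Okafor: Pham is ranked higher on 1+1+1+3 = 6 ballots, Okafor on 3. Pham wins 6–3.
Larsen vs Okafor: Larsen is ranked higher on 1+1+1+3 = 6 ballots, Okafor on 3. Larsen wins 6–3.
No nominee is unbeaten: Tanaka loses to Pham; Yilmaz loses to Tanaka; Pham loses to Yilmaz; Larsen loses to Tanaka; Okafor loses to Tanaka. In particular Tanaka > Yilmaz > Pham > Tanaka is a majority cycle — no Condorcet winner exists.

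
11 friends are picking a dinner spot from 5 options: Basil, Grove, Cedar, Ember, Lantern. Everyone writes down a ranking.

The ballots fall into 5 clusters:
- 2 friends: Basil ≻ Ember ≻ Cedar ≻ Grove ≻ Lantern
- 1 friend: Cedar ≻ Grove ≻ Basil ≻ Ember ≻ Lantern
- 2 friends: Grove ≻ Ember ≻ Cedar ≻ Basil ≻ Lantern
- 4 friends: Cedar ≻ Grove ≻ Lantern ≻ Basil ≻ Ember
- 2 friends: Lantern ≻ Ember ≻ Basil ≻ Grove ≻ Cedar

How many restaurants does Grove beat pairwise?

3

Grove against each rival (11 friends):
Grove vs Basil: Grove, 7–4.
Grove vs Cedar: Cedar wins 7–4.
Grove vs Ember: 1+2+4 = 7 for Grove, 4 for Ember — Grove by 7–4.
Grove–Lantern: Grove 9–2.
Grove beats Basil, Ember, Lantern; loses to Cedar — 3 pairwise wins.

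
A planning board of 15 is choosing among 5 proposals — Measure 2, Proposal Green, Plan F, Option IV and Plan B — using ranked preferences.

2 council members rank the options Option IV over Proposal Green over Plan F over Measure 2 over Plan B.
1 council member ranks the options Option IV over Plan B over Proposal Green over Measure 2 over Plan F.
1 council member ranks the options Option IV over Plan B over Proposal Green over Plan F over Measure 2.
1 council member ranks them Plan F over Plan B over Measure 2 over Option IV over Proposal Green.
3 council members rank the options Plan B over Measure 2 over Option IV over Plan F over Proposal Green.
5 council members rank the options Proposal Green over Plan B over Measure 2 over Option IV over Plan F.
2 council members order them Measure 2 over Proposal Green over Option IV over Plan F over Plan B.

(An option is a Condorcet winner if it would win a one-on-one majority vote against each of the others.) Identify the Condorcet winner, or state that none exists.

none

Pairwise majorities:
Measure 2 vs Proposal Green: 1+3+2 = 6 for Measure 2, 9 for Proposal Green — Proposal Green by 9–6.
Measure 2 vs Plan F: 1+3+5+2 = 11 for Measure 2, 4 for Plan F — Measure 2 by 11–4.
Measure 2 vs Option IV: Measure 2 preferred on 1+3+5+2 = 11 ballots; Measure 2 wins 11–4.
Measure 2 vs Plan B: Measure 2 is ranked higher on 2+2 = 4 ballots, Plan B on 11. Plan B wins 11–4.
Proposal Green vs Plan F: 11 to 4, Proposal Green.
Proposal Green vs Option IV: 7 to 8, Option IV.
Proposal Green vs Plan B: 9 to 6, Proposal Green.
Plan F vs Option IV: Plan F is ranked higher on 1 ballot, Option IV on 14. Option IV wins 14–1.
Plan F vs Plan B: 2+1+2 = 5 for Plan F, 10 for Plan B — Plan B by 10–5.
Option IV vs Plan B: 2+1+1+2 = 6 for Option IV, 9 for Plan B — Plan B by 9–6.
No option is unbeaten: Measure 2 loses to Proposal Green; Proposal Green loses to Option IV; Plan F loses to Measure 2; Option IV loses to Measure 2; Plan B loses to Proposal Green. In particular Measure 2 → Option IV → Proposal Green → Measure 2 is a majority cycle — no Condorcet winner exists.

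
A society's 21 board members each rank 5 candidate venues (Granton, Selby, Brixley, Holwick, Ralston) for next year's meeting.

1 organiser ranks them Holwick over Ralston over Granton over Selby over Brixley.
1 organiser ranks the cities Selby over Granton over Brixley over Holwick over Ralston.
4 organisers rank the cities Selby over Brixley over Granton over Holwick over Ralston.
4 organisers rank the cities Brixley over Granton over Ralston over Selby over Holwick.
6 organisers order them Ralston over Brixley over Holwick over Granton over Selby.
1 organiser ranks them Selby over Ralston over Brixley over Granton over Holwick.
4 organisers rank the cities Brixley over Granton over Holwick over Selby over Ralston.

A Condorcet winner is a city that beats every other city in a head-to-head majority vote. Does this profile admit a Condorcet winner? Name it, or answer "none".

Check each pair by majority over 21 ballots:
Granton vs Selby: Granton is ranked higher on 1+4+6+4 = 15 ballots, Selby on 6. Granton wins 15–6.
Granton vs Brixley: 2 to 19, Brixley.
Granton vs Holwick: 14 to 7, Granton.
Granton vs Ralston: Granton is ranked higher on 1+4+4+4 = 13 ballots, Ralston on 8. Granton wins 13–8.
Selby vs Brixley: 7 to 14, Brixley.
Selby vs Holwick: 10 to 11, Holwick.
Selby vs Ralston: Selby preferred on 1+4+1+4 = 10 ballots; Ralston wins 11–10.
Brixley vs Holwick: 1+4+4+6+1+4 = 20 for Brixley, 1 for Holwick — Brixley by 20–1.
Brixley vs Ralston: Brixley is ranked higher on 1+4+4+4 = 13 ballots, Ralston on 8. Brixley wins 13–8.
Holwick vs Ralston: 10 to 11, Ralston.
Brixley defeats every rival head-to-head and is the Condorcet winner.

Brixley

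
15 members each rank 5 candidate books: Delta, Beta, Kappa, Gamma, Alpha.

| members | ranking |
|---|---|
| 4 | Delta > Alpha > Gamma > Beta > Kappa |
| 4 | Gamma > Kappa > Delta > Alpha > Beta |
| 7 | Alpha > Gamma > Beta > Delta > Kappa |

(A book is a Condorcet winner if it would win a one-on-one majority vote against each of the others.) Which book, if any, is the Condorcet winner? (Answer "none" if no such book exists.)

none

Head-to-head results (15 members):
Delta vs Beta: 4+4 = 8 for Delta, 7 for Beta — Delta by 8–7.
Delta vs Kappa: 11 to 4, Delta.
Delta vs Gamma: 4 for Delta, 11 for Gamma — Gamma by 11–4.
Delta vs Alpha: Delta preferred on 4+4 = 8 ballots; Delta wins 8–7.
Beta vs Kappa: 11 to 4, Beta.
Beta vs Gamma: Beta is ranked higher on 0 ballots, Gamma on 15. Gamma wins 15–0.
Beta vs Alpha: Beta preferred on 0 ballots; Alpha wins 15–0.
Kappa vs Gamma: 0 for Kappa, 15 for Gamma — Gamma by 15–0.
Kappa vs Alpha: Kappa is ranked higher on 4 ballots, Alpha on 11. Alpha wins 11–4.
Gamma vs Alpha: Gamma preferred on 4 ballots; Alpha wins 11–4.
Every book loses at least once (Delta loses to Gamma; Beta loses to Delta; Kappa loses to Delta; Gamma loses to Alpha; Alpha loses to Delta). The majority relation contains the cycle Delta beats Alpha beats Gamma beats Delta, so there is no Condorcet winner.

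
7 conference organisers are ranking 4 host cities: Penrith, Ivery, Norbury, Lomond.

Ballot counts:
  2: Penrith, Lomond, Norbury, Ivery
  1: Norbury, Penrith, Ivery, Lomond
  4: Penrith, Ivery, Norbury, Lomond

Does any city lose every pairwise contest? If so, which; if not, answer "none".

Lomond

Pairwise majorities:
Penrith vs Ivery: Penrith preferred on 2+1+4 = 7 ballots; Penrith wins 7–0.
Penrith vs Norbury: 6 to 1, Penrith.
Penrith vs Lomond: Penrith wins 7–0.
Ivery vs Norbury: Ivery is ranked higher on 4 ballots, Norbury on 3. Ivery wins 4–3.
Ivery vs Lomond: Ivery wins 5–2.
Norbury vs Lomond: Norbury wins 5–2.
Lomond is beaten in every head-to-head and is the Condorcet loser.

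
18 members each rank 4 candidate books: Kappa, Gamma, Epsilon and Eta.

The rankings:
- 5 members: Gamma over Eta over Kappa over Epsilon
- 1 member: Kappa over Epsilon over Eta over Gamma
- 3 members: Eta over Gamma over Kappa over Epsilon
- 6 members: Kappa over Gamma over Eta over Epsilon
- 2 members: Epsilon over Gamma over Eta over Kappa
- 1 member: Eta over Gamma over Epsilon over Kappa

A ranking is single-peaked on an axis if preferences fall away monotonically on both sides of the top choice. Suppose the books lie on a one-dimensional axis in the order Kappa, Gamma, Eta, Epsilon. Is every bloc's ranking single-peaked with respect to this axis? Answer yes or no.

Axis positions: Kappa=1, Gamma=2, Eta=3, Epsilon=4.
Bloc 1 (peak Gamma at position 2): ranking walks positions 2-3-1-4, expanding outward from the peak — single-peaked.
Bloc 2: ranking walks positions 1-4-3-2; Epsilon is ranked above Gamma even though Gamma lies between Epsilon and the peak Kappa on the axis — preferences dip and rise again. Not single-peaked.
Bloc 3 (peak Eta at position 3): ranking walks positions 3-2-1-4, expanding outward from the peak — single-peaked.
Bloc 4 (peak Kappa at position 1): ranking walks positions 1-2-3-4, expanding outward from the peak — single-peaked.
Bloc 5: ranking walks positions 4-2-3-1; Gamma is ranked above Eta even though Eta lies between Gamma and the peak Epsilon on the axis — preferences dip and rise again. Not single-peaked.
Bloc 6 (peak Eta at position 3): ranking walks positions 3-2-4-1, expanding outward from the peak — single-peaked.
Bloc 2 violates single-peakedness, so the profile is not single-peaked on this axis.

no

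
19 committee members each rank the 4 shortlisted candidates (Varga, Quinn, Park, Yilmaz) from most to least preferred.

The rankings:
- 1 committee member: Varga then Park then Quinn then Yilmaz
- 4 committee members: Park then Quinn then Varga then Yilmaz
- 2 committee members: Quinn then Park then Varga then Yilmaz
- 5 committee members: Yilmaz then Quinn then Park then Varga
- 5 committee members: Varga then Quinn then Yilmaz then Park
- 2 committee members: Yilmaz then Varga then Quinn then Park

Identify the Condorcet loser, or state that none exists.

none

Head-to-head results (19 committee members):
Varga vs Quinn: Quinn wins 11–8.
Varga vs Park: Park wins 11–8.
Varga vs Yilmaz: Varga preferred on 1+4+2+5 = 12 ballots; Varga wins 12–7.
Quinn vs Park: 2+5+5+2 = 14 for Quinn, 5 for Park — Quinn by 14–5.
Quinn vs Yilmaz: Quinn wins 12–7.
Park vs Yilmaz: Yilmaz wins 12–7.
No candidate is winless: Varga beats Yilmaz; Quinn beats Varga; Park beats Varga; Yilmaz beats Park. There is no Condorcet loser.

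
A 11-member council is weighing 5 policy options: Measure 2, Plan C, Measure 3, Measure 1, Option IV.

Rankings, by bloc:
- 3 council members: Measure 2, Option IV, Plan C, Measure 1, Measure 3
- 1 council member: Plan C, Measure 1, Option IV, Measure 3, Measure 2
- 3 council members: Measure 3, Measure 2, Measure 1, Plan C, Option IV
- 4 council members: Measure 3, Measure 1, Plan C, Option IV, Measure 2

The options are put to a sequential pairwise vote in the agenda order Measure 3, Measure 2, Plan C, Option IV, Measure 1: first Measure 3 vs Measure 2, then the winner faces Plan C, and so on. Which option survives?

Round 1: Measure 3 vs Measure 2 — 8–3, Measure 3 advances.
Round 2: Measure 3 vs Plan C — 7–4, Measure 3 advances.
Round 3: Measure 3 vs Option IV — 7–4, Measure 3 advances.
Round 4: Measure 3 vs Measure 1 — 7–4, Measure 3 advances.
The agenda winner is Measure 3.

Measure 3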